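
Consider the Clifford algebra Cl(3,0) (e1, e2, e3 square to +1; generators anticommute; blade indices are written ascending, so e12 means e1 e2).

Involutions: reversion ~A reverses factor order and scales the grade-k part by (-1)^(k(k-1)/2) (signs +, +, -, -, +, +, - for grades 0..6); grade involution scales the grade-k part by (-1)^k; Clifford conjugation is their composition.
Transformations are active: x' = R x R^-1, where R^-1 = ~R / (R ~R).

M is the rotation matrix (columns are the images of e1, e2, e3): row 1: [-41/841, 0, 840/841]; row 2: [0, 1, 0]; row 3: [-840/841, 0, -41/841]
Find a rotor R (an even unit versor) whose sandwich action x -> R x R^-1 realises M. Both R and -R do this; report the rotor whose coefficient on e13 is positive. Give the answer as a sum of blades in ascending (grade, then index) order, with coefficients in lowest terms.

Method: write R = a + b12*e12 + b13*e13 + b23*e23 with a^2 + b12^2 + b13^2 + b23^2 = 1 (so R^-1 = ~R). Expanding the columns R e_j ~R gives tr M = 4a^2 - 1 and, from the antisymmetric part, M21 - M12 = -4a*b12, M13 - M31 = 4a*b13, M32 - M23 = -4a*b23.
Here tr M = 759/841, so a^2 = (1 + tr M)/4 = 400/841 and a = ±20/29. Taking a = 20/29: M21 - M12 = 0, M13 - M31 = 1680/841, M32 - M23 = 0, giving b12 = 0, b13 = 21/29, b23 = 0, i.e. R = 20/29 + 21/29*e13.
Its e13 coefficient is already positive.
Answer: 20/29 + 21/29*e13. Why the constraint matters: R and -R act identically through the sandwich — M has trace 759/841 either way — so only the sign condition on e13 picks one of the two preimages.


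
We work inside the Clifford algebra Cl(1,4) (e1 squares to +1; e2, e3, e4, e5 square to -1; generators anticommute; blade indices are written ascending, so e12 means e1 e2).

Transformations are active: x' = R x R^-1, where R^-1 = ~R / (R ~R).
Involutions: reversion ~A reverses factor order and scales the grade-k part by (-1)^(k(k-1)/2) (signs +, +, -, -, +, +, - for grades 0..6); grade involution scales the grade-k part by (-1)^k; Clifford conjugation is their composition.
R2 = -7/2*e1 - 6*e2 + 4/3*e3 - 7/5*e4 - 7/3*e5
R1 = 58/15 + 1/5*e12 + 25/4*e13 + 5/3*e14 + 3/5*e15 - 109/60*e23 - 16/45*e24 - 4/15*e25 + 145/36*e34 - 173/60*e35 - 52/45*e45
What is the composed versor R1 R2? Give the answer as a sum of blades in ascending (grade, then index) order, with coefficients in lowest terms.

Distribute over the terms of R2 (each basis-blade product reordered to ascending indices, repeated generators contracted through their squares):
R1 (-7/2*e1) = -203/15*e1 + 7/10*e2 + 175/8*e3 + 35/6*e4 + 21/10*e5 + 763/120*e123 + 56/45*e124 + 14/15*e125 - 1015/72*e134 + 1211/120*e135 + 182/45*e145
R1 (-6*e2) = 6/5*e1 - 116/5*e2 + 109/10*e3 + 32/15*e4 + 8/5*e5 + 75/2*e123 + 10*e124 + 18/5*e125 - 145/6*e234 + 173/10*e235 + 104/15*e245
R1 (4/3*e3) = -25/3*e1 + 109/45*e2 + 232/45*e3 + 145/27*e4 - 173/45*e5 + 4/15*e123 - 20/9*e134 - 4/5*e135 + 64/135*e234 + 16/45*e235 - 208/135*e345
R1 (-7/5*e4) = 7/3*e1 - 112/225*e2 + 203/36*e3 - 406/75*e4 + 364/225*e5 - 7/25*e124 - 35/4*e134 + 21/25*e145 + 763/300*e234 - 28/75*e245 - 1211/300*e345
R1 (-7/3*e5) = 7/5*e1 - 28/45*e2 - 1211/180*e3 - 364/135*e4 - 406/45*e5 - 7/15*e125 - 175/12*e135 - 35/9*e145 + 763/180*e235 + 112/135*e245 - 1015/108*e345
Summing the partial products and collecting blades:
Answer: -254/15*e1 - 9539/450*e2 + 4421/120*e3 + 7057/1350*e4 - 3397/450*e5 + 353/8*e123 + 2467/225*e124 + 61/15*e125 - 1805/72*e134 - 127/24*e135 + 224/225*e145 - 57103/2700*e234 + 3941/180*e235 + 4988/675*e245 - 6739/450*e345


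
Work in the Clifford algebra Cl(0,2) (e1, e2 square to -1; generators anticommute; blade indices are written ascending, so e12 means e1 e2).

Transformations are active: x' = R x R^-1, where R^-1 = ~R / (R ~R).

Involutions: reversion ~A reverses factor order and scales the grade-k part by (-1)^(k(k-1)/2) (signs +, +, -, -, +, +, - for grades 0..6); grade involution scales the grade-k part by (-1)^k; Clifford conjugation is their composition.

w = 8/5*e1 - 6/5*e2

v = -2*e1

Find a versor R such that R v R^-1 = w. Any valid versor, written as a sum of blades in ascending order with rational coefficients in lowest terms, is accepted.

Equal squares first: v^2 = w^2 = -4. Then v + w = -2/5*e1 - 6/5*e2 is a versor taking v to w, provided it is invertible.
Answer: -2/5*e1 - 6/5*e2


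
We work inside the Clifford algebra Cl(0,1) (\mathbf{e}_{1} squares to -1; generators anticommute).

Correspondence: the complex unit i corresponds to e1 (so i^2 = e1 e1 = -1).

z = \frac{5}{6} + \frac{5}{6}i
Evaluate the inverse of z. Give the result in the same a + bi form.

In blades: z = \frac{5}{6} + \frac{5}{6} e_{1}.
With qbar = \frac{5}{6} - \frac{5}{6} e_{1} (scalar fixed, mapped units negated), z qbar = \frac{25}{18} (the sum of squared coefficients), so z^-1 = qbar / (\frac{25}{18}) = \frac{3}{5} - \frac{3}{5} e_{1}; translating back:
Answer: \frac{3}{5} - \frac{3}{5}i


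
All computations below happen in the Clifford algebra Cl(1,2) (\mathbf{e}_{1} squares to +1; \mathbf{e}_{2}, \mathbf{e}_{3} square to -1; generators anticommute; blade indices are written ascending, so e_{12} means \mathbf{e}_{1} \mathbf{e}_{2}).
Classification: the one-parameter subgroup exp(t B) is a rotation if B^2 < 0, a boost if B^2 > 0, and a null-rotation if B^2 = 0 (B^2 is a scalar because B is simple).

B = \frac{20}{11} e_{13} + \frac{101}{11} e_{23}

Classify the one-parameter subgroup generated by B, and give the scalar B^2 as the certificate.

B^2 term by term: the squares give (\frac{20}{11})^2*(e_{13})^2 + (\frac{101}{11})^2*(e_{23})^2 = \frac{400}{121}*(+1) + \frac{10201}{121}*(-1) = -81 (each basis 2-blade squares to minus the product of its generators' squares); cross terms between blades sharing an index anticommute and cancel. So B^2 = -81.
Answer: rotation, certificate B^2 = -81. Check the certificate: B^2 = -81, and that sign is decisive whatever form B takes.


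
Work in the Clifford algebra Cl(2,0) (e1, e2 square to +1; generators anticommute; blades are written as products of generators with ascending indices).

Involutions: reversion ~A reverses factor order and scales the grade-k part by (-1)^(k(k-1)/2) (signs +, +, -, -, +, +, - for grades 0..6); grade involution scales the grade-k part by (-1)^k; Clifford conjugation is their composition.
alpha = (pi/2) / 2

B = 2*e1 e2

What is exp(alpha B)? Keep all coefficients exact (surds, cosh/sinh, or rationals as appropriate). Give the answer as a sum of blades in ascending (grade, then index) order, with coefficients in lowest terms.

B^2 = (2)^2*(e1 e2)^2 = 4*(-1) = -4 (a basis 2-blade squares to minus the product of its generators' squares).
B^2 = -4 — the series telescopes trigonometrically here: l = 2, alpha*l = pi/2, so exp(alpha B) = cos(pi/2) + (sin(pi/2)/2)*B = 0 + (1/2)*B.
Answer: e1 e2


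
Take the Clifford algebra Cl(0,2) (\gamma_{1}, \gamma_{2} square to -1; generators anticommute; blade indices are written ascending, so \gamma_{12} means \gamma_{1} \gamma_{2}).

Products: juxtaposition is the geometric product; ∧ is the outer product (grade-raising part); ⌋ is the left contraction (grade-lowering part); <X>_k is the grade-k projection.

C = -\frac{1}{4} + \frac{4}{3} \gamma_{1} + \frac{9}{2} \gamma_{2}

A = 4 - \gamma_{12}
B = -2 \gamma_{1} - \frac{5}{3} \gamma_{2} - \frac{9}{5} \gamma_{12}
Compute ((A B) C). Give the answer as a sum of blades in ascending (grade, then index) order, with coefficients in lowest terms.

step 1: -\frac{9}{5} - \frac{29}{3} \gamma_{1} - \frac{14}{3} \gamma_{2} - \frac{36}{5} \gamma_{12}
step 2: \frac{6181}{180} + \frac{389}{12} \gamma_{1} - \frac{248}{15} \gamma_{2} - \frac{3193}{90} \gamma_{12}
Answer: \frac{6181}{180} + \frac{389}{12} \gamma_{1} - \frac{248}{15} \gamma_{2} - \frac{3193}{90} \gamma_{12}


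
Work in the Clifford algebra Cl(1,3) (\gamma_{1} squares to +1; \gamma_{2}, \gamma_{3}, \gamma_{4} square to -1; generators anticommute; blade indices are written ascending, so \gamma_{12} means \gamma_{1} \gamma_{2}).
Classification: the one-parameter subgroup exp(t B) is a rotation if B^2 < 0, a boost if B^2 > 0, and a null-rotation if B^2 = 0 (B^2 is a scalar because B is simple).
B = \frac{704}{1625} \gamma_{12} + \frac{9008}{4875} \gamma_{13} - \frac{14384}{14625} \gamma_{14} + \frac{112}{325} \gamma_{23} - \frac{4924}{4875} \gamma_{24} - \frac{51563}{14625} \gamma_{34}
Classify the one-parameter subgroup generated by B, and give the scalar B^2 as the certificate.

B^2 term by term: the squares give (\frac{704}{1625})^2*(\gamma_{12})^2 + (\frac{9008}{4875})^2*(\gamma_{13})^2 + (-\frac{14384}{14625})^2*(\gamma_{14})^2 + (\frac{112}{325})^2*(\gamma_{23})^2 + (-\frac{4924}{4875})^2*(\gamma_{24})^2 + (-\frac{51563}{14625})^2*(\gamma_{34})^2 = \frac{495616}{2640625}*(+1) + \frac{81144064}{23765625}*(+1) + \frac{206899456}{213890625}*(+1) + \frac{12544}{105625}*(-1) + \frac{24245776}{23765625}*(-1) + \frac{2658742969}{213890625}*(-1) = -9 (each basis 2-blade squares to minus the product of its generators' squares); cross terms between blades sharing an index anticommute and cancel; the commuting (index-disjoint) pairs give grade-4 terms 2*c*c'*(blade product), which cancel blade by blade — \gamma_{1234}: -\frac{72600704}{23765625} + \frac{88710784}{23765625} - \frac{3222016}{4753125} = 0 — confirming B is simple. So B^2 = -9.
Answer: rotation, certificate B^2 = -9. Key observation: B^2 = -9 is a conjugation invariant, so its sign decides the class regardless of the surface form of B.


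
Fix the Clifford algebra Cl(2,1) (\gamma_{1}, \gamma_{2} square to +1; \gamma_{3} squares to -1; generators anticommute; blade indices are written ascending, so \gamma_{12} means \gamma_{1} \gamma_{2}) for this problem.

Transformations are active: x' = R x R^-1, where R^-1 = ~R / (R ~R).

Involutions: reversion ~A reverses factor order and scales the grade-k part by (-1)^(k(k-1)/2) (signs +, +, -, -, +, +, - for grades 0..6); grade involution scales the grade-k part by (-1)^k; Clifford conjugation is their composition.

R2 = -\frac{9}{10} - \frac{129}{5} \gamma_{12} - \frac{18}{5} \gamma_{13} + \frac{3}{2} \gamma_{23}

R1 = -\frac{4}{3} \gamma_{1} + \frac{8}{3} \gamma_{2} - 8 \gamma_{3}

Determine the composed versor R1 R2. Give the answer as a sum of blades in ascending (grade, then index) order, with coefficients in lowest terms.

Distribute over the terms of R1 (each basis-blade product reordered to ascending indices, repeated generators contracted through their squares):
(-\frac{4}{3} \gamma_{1}) R2 = \frac{6}{5} \gamma_{1} + \frac{172}{5} \gamma_{2} + \frac{24}{5} \gamma_{3} - 2 \gamma_{123}
(\frac{8}{3} \gamma_{2}) R2 = \frac{344}{5} \gamma_{1} - \frac{12}{5} \gamma_{2} + 4 \gamma_{3} + \frac{48}{5} \gamma_{123}
(-8 \gamma_{3}) R2 = \frac{144}{5} \gamma_{1} - 12 \gamma_{2} + \frac{36}{5} \gamma_{3} + \frac{1032}{5} \gamma_{123}
Summing the partial products and collecting blades:
Answer: \frac{494}{5} \gamma_{1} + 20 \gamma_{2} + 16 \gamma_{3} + 214 \gamma_{123}


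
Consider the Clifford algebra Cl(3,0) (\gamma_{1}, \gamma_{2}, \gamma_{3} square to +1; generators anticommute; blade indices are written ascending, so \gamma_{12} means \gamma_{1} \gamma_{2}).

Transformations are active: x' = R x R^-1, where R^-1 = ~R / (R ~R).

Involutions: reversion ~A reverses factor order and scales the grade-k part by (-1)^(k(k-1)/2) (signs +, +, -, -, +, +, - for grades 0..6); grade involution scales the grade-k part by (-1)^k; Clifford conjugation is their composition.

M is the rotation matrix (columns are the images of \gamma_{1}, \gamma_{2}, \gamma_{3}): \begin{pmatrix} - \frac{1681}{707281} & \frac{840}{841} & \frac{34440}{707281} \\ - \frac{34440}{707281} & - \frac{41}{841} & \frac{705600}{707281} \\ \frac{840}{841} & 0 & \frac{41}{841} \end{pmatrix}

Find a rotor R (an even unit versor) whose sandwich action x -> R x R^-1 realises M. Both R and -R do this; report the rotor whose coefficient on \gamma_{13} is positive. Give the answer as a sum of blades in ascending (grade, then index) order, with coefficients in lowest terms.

Method: write R = a + b12*\gamma_{12} + b13*\gamma_{13} + b23*\gamma_{23} with a^2 + b12^2 + b13^2 + b23^2 = 1 (so R^-1 = ~R). Expanding the columns R e_j ~R gives tr M = 4a^2 - 1 and, from the antisymmetric part, M21 - M12 = -4a*b12, M13 - M31 = 4a*b13, M32 - M23 = -4a*b23.
Here tr M = -\frac{1681}{707281}, so a^2 = (1 + tr M)/4 = \frac{176400}{707281} and a = ±\frac{420}{841}. Taking a = \frac{420}{841}: M21 - M12 = -\frac{740880}{707281}, M13 - M31 = -\frac{672000}{707281}, M32 - M23 = -\frac{705600}{707281}, giving b12 = \frac{441}{841}, b13 = -\frac{400}{841}, b23 = \frac{420}{841}, i.e. R = \frac{420}{841} + \frac{441}{841} \gamma_{12} - \frac{400}{841} \gamma_{13} + \frac{420}{841} \gamma_{23}.
Its \gamma_{13} coefficient is negative, so report the other preimage -R.
Answer: -\frac{420}{841} - \frac{441}{841} \gamma_{12} + \frac{400}{841} \gamma_{13} - \frac{420}{841} \gamma_{23}. Recall the cover is two-to-one: with M of trace -\frac{1681}{707281}, both preimages act alike, and the stated \gamma_{13} sign chooses the sheet.


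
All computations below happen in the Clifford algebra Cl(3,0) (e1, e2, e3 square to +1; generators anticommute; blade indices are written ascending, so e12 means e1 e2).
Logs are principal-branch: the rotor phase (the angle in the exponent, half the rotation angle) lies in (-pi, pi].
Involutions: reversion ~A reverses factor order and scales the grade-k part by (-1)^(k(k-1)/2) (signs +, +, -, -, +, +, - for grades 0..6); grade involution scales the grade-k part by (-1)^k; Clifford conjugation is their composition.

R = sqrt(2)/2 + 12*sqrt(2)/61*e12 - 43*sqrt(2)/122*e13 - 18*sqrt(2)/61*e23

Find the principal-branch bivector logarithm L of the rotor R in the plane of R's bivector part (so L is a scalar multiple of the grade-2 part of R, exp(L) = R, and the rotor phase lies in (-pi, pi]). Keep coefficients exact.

The scalar part of R is sqrt(2)/2, which pins the rotor phase on the principal branch; dividing the bivector part by the sine of that phase recovers the unit plane, and L is the phase times that plane.
Concretely: cos(phase) = sqrt(2)/2 gives phase = ±pi/4, and since phase/sin(phase) is even the sign is immaterial: L = (phase/sin(phase)) * <R>_2 = (sqrt(2)*pi/4) * <R>_2.
Answer: 6*pi/61*e12 - 43*pi/244*e13 - 9*pi/61*e23


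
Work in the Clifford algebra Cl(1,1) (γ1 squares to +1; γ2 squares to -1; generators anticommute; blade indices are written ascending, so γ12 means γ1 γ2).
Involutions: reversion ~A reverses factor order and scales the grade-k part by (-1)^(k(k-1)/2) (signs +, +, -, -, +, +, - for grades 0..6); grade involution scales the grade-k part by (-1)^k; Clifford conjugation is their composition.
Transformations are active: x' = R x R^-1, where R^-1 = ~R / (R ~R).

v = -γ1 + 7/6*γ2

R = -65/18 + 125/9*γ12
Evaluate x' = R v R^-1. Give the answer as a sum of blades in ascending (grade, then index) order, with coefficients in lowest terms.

~R = -65/18 - 125/9*γ12, and R ~R = -6475/36, so R^-1 = ~R / (-6475/36).
R v = -340/27*γ1 + 1045/108*γ2
Answer: 3457/6993*γ1 - 10883/13986*γ2


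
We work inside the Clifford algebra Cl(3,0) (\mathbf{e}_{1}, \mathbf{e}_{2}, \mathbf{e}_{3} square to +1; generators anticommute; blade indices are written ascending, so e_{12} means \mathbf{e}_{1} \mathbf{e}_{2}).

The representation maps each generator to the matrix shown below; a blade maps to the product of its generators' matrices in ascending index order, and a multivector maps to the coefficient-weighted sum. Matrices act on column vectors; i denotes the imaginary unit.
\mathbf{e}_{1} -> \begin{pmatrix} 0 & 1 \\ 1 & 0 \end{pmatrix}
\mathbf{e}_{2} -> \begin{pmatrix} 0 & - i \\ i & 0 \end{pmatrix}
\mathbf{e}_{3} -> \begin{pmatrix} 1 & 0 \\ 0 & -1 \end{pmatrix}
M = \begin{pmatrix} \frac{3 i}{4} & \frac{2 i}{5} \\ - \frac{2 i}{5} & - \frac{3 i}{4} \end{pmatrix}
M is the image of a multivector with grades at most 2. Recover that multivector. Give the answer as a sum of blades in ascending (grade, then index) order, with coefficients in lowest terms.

Method: 1, rho(e_{1}), rho(e_{2}), rho(e_{3}) form a trace-orthogonal basis of the 2x2 complex matrices (tr(X Y) = 2 if X = Y, else 0), so M = m0*1 + m1*rho(e_{1}) + m2*rho(e_{2}) + m3*rho(e_{3}) with m0 = tr(M)/2 = 0, m1 = tr(M rho(e_{1}))/2 = 0, m2 = tr(M rho(e_{2}))/2 = - \frac{2}{5}, m3 = tr(M rho(e_{3}))/2 = \frac{3 i}{4}.
Multiplying table entries, the bivector images are rho(e_{12}) = i*rho(e_{3}), rho(e_{13}) = -i*rho(e_{2}), rho(e_{23}) = i*rho(e_{1}); with real blade coefficients the real parts of m0..m3 are the coefficients of 1, e_{1}, e_{2}, e_{3} and the imaginary parts give the bivectors (e_{23}: Im m1, e_{13}: -Im m2, e_{12}: Im m3).
Answer: -\frac{2}{5} e_{2} + \frac{3}{4} e_{12}


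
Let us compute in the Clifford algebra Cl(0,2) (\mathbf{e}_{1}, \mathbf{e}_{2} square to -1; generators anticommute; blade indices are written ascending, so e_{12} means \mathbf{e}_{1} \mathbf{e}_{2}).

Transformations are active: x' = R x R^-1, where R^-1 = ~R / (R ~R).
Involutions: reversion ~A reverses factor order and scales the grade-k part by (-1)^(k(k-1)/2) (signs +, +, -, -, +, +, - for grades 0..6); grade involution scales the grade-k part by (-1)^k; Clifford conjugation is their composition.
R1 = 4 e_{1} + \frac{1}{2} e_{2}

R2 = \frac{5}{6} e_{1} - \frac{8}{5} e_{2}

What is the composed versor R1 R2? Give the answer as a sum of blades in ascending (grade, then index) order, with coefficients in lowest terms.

Distribute over the terms of R1 (each basis-blade product reordered to ascending indices, repeated generators contracted through their squares):
(4 e_{1}) R2 = -\frac{10}{3} - \frac{32}{5} e_{12}
(\frac{1}{2} e_{2}) R2 = \frac{4}{5} - \frac{5}{12} e_{12}
Summing the partial products and collecting blades:
Answer: -\frac{38}{15} - \frac{409}{60} e_{12}


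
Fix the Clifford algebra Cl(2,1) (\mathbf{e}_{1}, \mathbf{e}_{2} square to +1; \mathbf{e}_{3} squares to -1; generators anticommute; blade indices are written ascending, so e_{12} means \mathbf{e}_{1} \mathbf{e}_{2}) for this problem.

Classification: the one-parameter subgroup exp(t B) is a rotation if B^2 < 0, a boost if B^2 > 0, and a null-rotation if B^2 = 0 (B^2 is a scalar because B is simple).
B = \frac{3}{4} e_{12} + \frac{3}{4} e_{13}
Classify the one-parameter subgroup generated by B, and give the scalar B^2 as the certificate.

B^2 term by term: the squares give (\frac{3}{4})^2*(e_{12})^2 + (\frac{3}{4})^2*(e_{13})^2 = \frac{9}{16}*(-1) + \frac{9}{16}*(+1) = 0 (each basis 2-blade squares to minus the product of its generators' squares); cross terms between blades sharing an index anticommute and cancel. So B^2 = 0.
Answer: null-rotation, certificate B^2 = 0. Note: conjugating B changes its blade decomposition but never the scalar B^2 = 0, whose sign settles the classification.


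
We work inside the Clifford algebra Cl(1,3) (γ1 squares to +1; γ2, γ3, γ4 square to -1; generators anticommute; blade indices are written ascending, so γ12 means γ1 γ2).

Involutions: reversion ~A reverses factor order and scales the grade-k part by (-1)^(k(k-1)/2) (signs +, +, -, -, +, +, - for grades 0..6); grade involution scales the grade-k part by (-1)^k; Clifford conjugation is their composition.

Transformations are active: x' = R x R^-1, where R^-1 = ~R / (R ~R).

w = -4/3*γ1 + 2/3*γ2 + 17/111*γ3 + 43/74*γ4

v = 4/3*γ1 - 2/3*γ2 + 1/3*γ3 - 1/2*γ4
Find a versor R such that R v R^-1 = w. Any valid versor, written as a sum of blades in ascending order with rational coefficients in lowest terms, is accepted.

Since q(v) = q(w) = 35/36, the sum R = v + w = 18/37*γ3 + 3/37*γ4 does the job whenever invertible.
Answer: 18/37*γ3 + 3/37*γ4


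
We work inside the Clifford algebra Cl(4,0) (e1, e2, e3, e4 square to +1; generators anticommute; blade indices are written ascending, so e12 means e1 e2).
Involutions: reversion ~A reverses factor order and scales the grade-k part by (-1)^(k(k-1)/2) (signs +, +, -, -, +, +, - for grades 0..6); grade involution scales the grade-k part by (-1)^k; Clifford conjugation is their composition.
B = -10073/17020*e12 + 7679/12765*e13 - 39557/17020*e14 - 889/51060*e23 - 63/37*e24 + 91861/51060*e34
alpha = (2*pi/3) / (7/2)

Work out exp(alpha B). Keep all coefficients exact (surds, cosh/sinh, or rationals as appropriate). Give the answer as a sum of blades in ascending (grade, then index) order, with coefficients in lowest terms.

B^2 term by term: the squares give (-10073/17020)^2*(e12)^2 + (7679/12765)^2*(e13)^2 + (-39557/17020)^2*(e14)^2 + (-889/51060)^2*(e23)^2 + (-63/37)^2*(e24)^2 + (91861/51060)^2*(e34)^2 = 101465329/289680400*(-1) + 58967041/162945225*(-1) + 1564756249/289680400*(-1) + 790321/2607123600*(-1) + 3969/1369*(-1) + 8438443321/2607123600*(-1) = -49/4 (each basis 2-blade squares to minus the product of its generators' squares); cross terms between blades sharing an index anticommute and cancel; the commuting (index-disjoint) pairs give grade-4 terms 2*c*c'*(blade product), which cancel blade by blade — e1234: -925315853/434520600 + 322518/157435 + 35166173/434520600 = 0 — confirming B is simple. So B^2 = -49/4.
B^2 = -49/4 — the series telescopes trigonometrically here: l = 7/2, alpha*l = 2*pi/3, so exp(alpha B) = cos(2*pi/3) + (sin(2*pi/3)/(7/2))*B = -1/2 + (sqrt(3)/7)*B.
Answer: -1/2 - 1439*sqrt(3)/17020*e12 + 1097*sqrt(3)/12765*e13 - 5651*sqrt(3)/17020*e14 - 127*sqrt(3)/51060*e23 - 9*sqrt(3)/37*e24 + 13123*sqrt(3)/51060*e34


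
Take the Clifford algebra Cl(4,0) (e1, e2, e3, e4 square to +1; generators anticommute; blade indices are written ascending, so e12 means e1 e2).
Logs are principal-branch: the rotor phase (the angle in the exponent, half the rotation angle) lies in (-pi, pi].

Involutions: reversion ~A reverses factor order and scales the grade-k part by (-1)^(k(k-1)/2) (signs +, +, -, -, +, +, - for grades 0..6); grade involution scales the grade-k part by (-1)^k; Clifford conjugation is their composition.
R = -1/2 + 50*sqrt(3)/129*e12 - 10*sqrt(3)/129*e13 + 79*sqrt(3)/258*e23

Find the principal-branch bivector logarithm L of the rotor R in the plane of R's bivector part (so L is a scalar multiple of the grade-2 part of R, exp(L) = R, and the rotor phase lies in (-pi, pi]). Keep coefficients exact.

The scalar part of R is -1/2, and that scalar determines the rotor phase on the principal branch; recovering the unit plane as bivector-part over sine of the phase gives L = phase * plane.
Concretely: cos(phase) = -1/2 gives phase = ±2*pi/3, and since phase/sin(phase) is even the sign is immaterial: L = (phase/sin(phase)) * <R>_2 = (4*sqrt(3)*pi/9) * <R>_2.
Answer: 200*pi/387*e12 - 40*pi/387*e13 + 158*pi/387*e23


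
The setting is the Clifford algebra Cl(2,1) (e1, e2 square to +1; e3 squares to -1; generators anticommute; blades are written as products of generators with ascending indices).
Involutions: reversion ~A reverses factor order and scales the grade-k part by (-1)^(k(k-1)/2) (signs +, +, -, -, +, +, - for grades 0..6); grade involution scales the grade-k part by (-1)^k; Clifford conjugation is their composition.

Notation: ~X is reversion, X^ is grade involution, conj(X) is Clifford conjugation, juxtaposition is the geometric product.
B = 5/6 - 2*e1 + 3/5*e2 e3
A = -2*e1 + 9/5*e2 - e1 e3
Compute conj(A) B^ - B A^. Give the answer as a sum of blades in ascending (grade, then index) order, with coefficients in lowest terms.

first term: 4 + 5/3*e1 - 3/2*e2 - 77/25*e3 + 21/5*e1 e2 + 5/6*e1 e3 + 6/5*e1 e2 e3
second term: -4 + 5/3*e1 - 3/2*e2 + 77/25*e3 + 21/5*e1 e2 - 5/6*e1 e3 + 6/5*e1 e2 e3
Answer: 8 - 154/25*e3 + 5/3*e1 e3


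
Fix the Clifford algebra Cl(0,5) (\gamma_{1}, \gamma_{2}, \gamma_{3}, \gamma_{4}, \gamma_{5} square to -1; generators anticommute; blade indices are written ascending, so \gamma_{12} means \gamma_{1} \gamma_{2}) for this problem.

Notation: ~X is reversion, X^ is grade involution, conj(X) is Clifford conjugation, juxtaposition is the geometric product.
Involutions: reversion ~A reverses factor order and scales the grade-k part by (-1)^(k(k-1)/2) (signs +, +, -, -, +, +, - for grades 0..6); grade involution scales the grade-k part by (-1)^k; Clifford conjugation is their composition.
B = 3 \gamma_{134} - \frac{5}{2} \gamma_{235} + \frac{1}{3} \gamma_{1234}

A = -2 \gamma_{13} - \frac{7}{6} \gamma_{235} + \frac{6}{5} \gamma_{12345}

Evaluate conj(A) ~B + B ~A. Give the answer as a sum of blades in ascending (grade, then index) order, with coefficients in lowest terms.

first term: -\frac{35}{12} + 6 \gamma_{4} - \frac{2}{5} \gamma_{5} - 3 \gamma_{14} + \frac{2}{3} \gamma_{24} + \frac{18}{5} \gamma_{25} + 5 \gamma_{125} + \frac{7}{18} \gamma_{145} + \frac{7}{2} \gamma_{1245}
second term: -\frac{35}{12} - 6 \gamma_{4} + \frac{2}{5} \gamma_{5} - 3 \gamma_{14} + \frac{2}{3} \gamma_{24} + \frac{18}{5} \gamma_{25} + 5 \gamma_{125} - \frac{7}{18} \gamma_{145} + \frac{7}{2} \gamma_{1245}
Answer: -\frac{35}{6} - 6 \gamma_{14} + \frac{4}{3} \gamma_{24} + \frac{36}{5} \gamma_{25} + 10 \gamma_{125} + 7 \gamma_{1245}


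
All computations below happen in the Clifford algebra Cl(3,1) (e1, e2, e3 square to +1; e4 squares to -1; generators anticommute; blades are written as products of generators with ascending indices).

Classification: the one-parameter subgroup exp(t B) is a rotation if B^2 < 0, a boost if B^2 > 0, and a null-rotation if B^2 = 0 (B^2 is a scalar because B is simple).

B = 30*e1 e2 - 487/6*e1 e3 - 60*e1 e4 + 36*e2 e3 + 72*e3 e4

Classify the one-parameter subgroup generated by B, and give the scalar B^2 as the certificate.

B^2 term by term: the squares give (30)^2*(e1 e2)^2 + (-487/6)^2*(e1 e3)^2 + (-60)^2*(e1 e4)^2 + (36)^2*(e2 e3)^2 + (72)^2*(e3 e4)^2 = 900*(-1) + 237169/36*(-1) + 3600*(+1) + 1296*(-1) + 5184*(+1) = -1/36 (each basis 2-blade squares to minus the product of its generators' squares); cross terms between blades sharing an index anticommute and cancel; the commuting (index-disjoint) pairs give grade-4 terms 2*c*c'*(blade product), which cancel blade by blade — e1 e2 e3 e4: 4320 - 4320 = 0 — confirming B is simple. So B^2 = -1/36.
Answer: rotation, certificate B^2 = -1/36. One invariant decides it: the square -1/36 survives every conjugation, and its sign is exactly the classification.


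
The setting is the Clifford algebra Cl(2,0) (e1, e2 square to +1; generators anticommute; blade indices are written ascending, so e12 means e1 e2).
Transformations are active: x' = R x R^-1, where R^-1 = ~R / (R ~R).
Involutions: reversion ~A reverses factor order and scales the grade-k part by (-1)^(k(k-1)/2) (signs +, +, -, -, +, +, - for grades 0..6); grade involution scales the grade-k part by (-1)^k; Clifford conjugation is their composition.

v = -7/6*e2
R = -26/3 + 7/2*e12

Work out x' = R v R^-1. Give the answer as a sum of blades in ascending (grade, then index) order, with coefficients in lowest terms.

~R = -26/3 - 7/2*e12, and R ~R = 3145/36, so R^-1 = ~R / (3145/36).
R v = -49/12*e1 + 91/9*e2
Answer: 2548/3145*e1 - 15841/18870*e2


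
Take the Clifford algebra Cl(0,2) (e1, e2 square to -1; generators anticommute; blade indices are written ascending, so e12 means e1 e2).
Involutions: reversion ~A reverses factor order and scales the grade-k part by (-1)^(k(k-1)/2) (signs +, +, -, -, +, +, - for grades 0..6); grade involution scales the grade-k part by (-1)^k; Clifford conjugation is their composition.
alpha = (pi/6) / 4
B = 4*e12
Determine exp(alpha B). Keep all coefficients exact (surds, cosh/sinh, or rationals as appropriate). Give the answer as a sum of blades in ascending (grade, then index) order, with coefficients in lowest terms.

B^2 = (4)^2*(e12)^2 = 16*(-1) = -16 (a basis 2-blade squares to minus the product of its generators' squares).
B^2 = -16 — a negative square means the series sums to a rotation: l = 4, alpha*l = pi/6, so exp(alpha B) = cos(pi/6) + (sin(pi/6)/4)*B = sqrt(3)/2 + (1/8)*B.
Answer: sqrt(3)/2 + 1/2*e12


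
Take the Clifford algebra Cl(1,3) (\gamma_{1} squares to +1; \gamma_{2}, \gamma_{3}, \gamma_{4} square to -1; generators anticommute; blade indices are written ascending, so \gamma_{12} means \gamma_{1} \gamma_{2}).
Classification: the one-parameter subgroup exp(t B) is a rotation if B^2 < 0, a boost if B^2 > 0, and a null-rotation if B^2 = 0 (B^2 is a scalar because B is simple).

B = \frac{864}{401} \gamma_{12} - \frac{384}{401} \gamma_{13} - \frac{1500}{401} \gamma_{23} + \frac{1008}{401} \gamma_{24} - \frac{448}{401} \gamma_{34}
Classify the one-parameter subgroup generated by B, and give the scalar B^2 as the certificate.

B^2 term by term: the squares give (\frac{864}{401})^2*(\gamma_{12})^2 + (-\frac{384}{401})^2*(\gamma_{13})^2 + (-\frac{1500}{401})^2*(\gamma_{23})^2 + (\frac{1008}{401})^2*(\gamma_{24})^2 + (-\frac{448}{401})^2*(\gamma_{34})^2 = \frac{746496}{160801}*(+1) + \frac{147456}{160801}*(+1) + \frac{2250000}{160801}*(-1) + \frac{1016064}{160801}*(-1) + \frac{200704}{160801}*(-1) = -16 (each basis 2-blade squares to minus the product of its generators' squares); cross terms between blades sharing an index anticommute and cancel; the commuting (index-disjoint) pairs give grade-4 terms 2*c*c'*(blade product), which cancel blade by blade — \gamma_{1234}: -\frac{774144}{160801} + \frac{774144}{160801} = 0 — confirming B is simple. So B^2 = -16.
Answer: rotation, certificate B^2 = -16. The invariant at work: B^2 = -16 is unchanged by conjugation, hence its sign classifies the subgroup whatever basis B is written in.


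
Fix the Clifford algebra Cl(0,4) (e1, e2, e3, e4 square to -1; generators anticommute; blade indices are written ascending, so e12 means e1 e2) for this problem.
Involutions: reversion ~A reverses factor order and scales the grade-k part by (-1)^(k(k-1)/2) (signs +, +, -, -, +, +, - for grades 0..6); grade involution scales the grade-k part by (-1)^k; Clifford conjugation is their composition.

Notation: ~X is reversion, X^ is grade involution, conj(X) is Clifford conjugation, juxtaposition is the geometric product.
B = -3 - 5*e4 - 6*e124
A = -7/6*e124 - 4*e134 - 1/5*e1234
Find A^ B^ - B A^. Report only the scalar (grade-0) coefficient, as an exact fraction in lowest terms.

first term: 7 - 6/5*e3 - 35/6*e12 - 20*e13 + 24*e23 + e123 - 7/2*e124 - 12*e134 + 3/5*e1234
second term: -7 - 6/5*e3 + 35/6*e12 + 20*e13 + 24*e23 + e123 - 7/2*e124 - 12*e134 + 3/5*e1234
Answer: 14


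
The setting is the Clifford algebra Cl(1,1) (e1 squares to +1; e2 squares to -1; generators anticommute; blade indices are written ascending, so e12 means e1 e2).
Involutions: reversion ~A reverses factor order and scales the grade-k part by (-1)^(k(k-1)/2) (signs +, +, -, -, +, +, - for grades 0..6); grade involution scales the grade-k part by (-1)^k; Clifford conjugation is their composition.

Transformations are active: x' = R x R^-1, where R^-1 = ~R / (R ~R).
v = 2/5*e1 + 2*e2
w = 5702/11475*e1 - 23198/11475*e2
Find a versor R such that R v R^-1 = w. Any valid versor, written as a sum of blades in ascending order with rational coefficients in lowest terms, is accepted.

Take R = v + w = 10292/11475*e1 - 248/11475*e2. Because q(v) = q(w) = -96/25, conjugation by R sends v exactly to w.
Answer: 10292/11475*e1 - 248/11475*e2


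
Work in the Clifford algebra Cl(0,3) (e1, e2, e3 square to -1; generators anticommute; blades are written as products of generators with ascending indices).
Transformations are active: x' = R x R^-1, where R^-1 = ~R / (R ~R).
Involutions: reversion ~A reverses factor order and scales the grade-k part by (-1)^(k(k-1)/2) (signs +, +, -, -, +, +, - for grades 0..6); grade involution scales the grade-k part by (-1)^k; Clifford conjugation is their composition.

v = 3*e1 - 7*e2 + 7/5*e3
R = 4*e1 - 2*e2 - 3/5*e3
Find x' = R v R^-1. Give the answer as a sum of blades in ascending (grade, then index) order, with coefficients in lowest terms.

~R = 4*e1 - 2*e2 - 3/5*e3, and R ~R = -509/25, so R^-1 = ~R / (-509/25).
R v = -629/25 - 22*e1 e2 + 37/5*e1 e3 - 7*e2 e3
Answer: 3505/509*e1 + 1047/509*e2 - 7337/2545*e3


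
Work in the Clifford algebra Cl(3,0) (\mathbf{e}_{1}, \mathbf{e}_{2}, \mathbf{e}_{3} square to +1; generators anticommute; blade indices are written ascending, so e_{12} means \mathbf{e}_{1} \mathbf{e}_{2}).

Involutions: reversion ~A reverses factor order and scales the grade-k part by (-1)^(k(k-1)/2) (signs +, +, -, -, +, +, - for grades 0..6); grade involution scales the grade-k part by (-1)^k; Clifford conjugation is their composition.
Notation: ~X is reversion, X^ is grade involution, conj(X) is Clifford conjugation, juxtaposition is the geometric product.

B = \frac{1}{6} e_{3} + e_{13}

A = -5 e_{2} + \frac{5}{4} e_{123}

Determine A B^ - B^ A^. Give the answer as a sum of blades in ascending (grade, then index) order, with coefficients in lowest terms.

first term: \frac{5}{4} e_{2} - \frac{5}{24} e_{12} + \frac{5}{6} e_{23} + 5 e_{123}
second term: -\frac{5}{4} e_{2} + \frac{5}{24} e_{12} + \frac{5}{6} e_{23} - 5 e_{123}
Answer: \frac{5}{2} e_{2} - \frac{5}{12} e_{12} + 10 e_{123}


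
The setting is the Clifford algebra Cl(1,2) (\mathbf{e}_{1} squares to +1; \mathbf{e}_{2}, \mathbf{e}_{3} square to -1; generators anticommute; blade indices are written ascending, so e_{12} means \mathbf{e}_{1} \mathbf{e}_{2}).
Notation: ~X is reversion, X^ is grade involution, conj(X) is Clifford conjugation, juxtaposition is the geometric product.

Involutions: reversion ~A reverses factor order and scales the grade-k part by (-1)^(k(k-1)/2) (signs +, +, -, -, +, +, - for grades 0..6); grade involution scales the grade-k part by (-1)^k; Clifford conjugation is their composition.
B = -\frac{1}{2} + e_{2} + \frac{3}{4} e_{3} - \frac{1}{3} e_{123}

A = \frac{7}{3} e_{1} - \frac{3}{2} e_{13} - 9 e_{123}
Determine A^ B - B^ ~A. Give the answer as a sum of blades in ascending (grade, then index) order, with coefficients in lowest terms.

first term: 3 + \frac{55}{24} e_{1} - \frac{1}{2} e_{2} - \frac{109}{12} e_{12} + 8 e_{13} + \frac{7}{9} e_{23} - 3 e_{123}
second term: -3 - \frac{55}{24} e_{1} - \frac{1}{2} e_{2} + \frac{109}{12} e_{12} - 8 e_{13} + \frac{7}{9} e_{23} - 3 e_{123}
Answer: 6 + \frac{55}{12} e_{1} - \frac{109}{6} e_{12} + 16 e_{13}


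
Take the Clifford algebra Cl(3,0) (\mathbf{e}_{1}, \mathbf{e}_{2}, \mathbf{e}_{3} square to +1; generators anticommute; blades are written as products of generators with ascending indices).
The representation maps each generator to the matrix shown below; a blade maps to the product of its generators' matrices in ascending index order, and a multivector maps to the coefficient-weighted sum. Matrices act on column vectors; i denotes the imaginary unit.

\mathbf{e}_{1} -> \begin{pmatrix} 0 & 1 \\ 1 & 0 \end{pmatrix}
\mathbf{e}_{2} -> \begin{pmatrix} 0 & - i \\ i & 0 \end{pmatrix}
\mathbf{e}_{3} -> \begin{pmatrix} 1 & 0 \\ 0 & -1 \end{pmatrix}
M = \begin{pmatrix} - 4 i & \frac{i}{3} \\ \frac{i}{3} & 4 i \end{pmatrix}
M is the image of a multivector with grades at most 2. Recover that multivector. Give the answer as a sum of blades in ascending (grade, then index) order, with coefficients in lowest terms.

Method: 1, rho(e_{1}), rho(e_{2}), rho(e_{3}) form a trace-orthogonal basis of the 2x2 complex matrices (tr(X Y) = 2 if X = Y, else 0), so M = m0*1 + m1*rho(e_{1}) + m2*rho(e_{2}) + m3*rho(e_{3}) with m0 = tr(M)/2 = 0, m1 = tr(M rho(e_{1}))/2 = \frac{i}{3}, m2 = tr(M rho(e_{2}))/2 = 0, m3 = tr(M rho(e_{3}))/2 = - 4 i.
Multiplying table entries, the bivector images are rho(e_{1} e_{2}) = i*rho(e_{3}), rho(e_{1} e_{3}) = -i*rho(e_{2}), rho(e_{2} e_{3}) = i*rho(e_{1}); with real blade coefficients the real parts of m0..m3 are the coefficients of 1, e_{1}, e_{2}, e_{3} and the imaginary parts give the bivectors (e_{2} e_{3}: Im m1, e_{1} e_{3}: -Im m2, e_{1} e_{2}: Im m3).
Answer: -4 e_{1} e_{2} + \frac{1}{3} e_{2} e_{3}


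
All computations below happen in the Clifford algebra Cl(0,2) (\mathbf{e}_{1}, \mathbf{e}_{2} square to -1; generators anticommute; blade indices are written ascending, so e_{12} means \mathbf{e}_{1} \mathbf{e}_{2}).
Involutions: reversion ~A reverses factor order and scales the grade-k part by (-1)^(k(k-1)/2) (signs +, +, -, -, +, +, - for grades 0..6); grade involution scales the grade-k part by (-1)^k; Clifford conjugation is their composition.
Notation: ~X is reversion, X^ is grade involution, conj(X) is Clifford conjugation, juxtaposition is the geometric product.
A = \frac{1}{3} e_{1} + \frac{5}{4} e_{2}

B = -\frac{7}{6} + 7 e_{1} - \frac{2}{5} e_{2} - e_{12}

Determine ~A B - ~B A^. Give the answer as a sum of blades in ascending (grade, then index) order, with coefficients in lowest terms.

first term: -\frac{11}{6} - \frac{59}{36} e_{1} - \frac{9}{8} e_{2} - \frac{533}{60} e_{12}
second term: \frac{11}{6} + \frac{59}{36} e_{1} + \frac{9}{8} e_{2} - \frac{533}{60} e_{12}
Answer: -\frac{11}{3} - \frac{59}{18} e_{1} - \frac{9}{4} e_{2}


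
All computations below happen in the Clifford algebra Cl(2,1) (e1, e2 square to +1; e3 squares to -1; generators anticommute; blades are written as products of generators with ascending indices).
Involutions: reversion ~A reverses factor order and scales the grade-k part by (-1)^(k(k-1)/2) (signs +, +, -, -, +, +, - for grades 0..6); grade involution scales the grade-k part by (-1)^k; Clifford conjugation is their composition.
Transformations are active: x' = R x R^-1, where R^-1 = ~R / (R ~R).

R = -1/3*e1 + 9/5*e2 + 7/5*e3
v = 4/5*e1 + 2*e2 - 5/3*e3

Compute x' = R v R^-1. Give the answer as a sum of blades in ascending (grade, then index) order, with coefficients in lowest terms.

~R = -1/3*e1 + 9/5*e2 + 7/5*e3, and R ~R = 313/225, so R^-1 = ~R / (313/225).
R v = 17/3 - 158/75*e1 e2 - 127/225*e1 e3 - 29/5*e2 e3
Answer: -5502/1565*e1 + 3964/313*e2 + 12275/939*e3


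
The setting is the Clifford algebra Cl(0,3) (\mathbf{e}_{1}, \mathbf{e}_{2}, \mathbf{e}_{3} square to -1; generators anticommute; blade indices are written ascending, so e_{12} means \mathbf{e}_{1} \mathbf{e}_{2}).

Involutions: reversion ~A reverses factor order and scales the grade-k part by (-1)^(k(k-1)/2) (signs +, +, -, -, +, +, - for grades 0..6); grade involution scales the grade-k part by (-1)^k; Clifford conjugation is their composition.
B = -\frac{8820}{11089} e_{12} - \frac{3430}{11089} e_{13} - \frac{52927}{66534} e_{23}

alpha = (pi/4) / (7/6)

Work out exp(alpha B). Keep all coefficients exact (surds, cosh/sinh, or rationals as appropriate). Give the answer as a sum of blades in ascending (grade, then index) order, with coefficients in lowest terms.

B^2 term by term: the squares give (-\frac{8820}{11089})^2*(e_{12})^2 + (-\frac{3430}{11089})^2*(e_{13})^2 + (-\frac{52927}{66534})^2*(e_{23})^2 = \frac{77792400}{122965921}*(-1) + \frac{11764900}{122965921}*(-1) + \frac{2801267329}{4426773156}*(-1) = -\frac{49}{36} (each basis 2-blade squares to minus the product of its generators' squares); cross terms between blades sharing an index anticommute and cancel. So B^2 = -\frac{49}{36}.
B^2 = -\frac{49}{36} — B^2 < 0, so the exponential closes trigonometrically: l = \frac{7}{6}, alpha*l = \frac{\pi}{4}, so exp(alpha B) = cos(\frac{\pi}{4}) + (sin(\frac{\pi}{4})/(\frac{7}{6}))*B = \frac{\sqrt{2}}{2} + (\frac{3 \sqrt{2}}{7})*B.
Answer: \frac{\sqrt{2}}{2} - \frac{3780 \sqrt{2}}{11089} e_{12} - \frac{1470 \sqrt{2}}{11089} e_{13} - \frac{7561 \sqrt{2}}{22178} e_{23}


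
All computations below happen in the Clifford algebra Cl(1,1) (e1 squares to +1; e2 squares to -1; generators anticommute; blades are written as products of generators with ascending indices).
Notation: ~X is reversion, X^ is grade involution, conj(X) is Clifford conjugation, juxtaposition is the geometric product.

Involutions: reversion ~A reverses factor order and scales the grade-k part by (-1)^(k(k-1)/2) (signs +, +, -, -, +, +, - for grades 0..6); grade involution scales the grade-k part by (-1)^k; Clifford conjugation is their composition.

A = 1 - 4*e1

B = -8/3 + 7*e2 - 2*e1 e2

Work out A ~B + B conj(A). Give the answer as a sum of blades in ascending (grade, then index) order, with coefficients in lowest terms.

first term: -8/3 + 32/3*e1 - e2 - 26*e1 e2
second term: -8/3 - 32/3*e1 + 15*e2 - 30*e1 e2
Answer: -16/3 + 14*e2 - 56*e1 e2


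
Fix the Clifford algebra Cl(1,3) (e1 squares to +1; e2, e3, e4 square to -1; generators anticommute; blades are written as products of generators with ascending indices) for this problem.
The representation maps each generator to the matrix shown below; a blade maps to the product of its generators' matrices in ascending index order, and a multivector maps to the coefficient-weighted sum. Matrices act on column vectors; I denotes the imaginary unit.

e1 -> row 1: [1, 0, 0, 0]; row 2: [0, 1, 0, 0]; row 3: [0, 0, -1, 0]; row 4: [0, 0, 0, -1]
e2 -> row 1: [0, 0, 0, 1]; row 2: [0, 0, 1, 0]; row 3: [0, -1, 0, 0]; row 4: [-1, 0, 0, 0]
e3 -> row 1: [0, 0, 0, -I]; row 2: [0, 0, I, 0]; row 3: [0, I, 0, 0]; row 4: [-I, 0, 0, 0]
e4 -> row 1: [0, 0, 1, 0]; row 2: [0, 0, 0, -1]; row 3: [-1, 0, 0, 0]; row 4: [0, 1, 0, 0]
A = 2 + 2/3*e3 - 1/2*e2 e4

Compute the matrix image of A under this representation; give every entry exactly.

Bivector images (products of the table entries): rho(e2 e4) = rho(e2)rho(e4) = row 1: [0, 1, 0, 0]; row 2: [-1, 0, 0, 0]; row 3: [0, 0, 0, 1]; row 4: [0, 0, -1, 0].
M = (2)*1 + (2/3)*rho(e3) + (-1/2)*rho(e2 e4), summed entrywise (1 is the identity matrix):
Answer: row 1: [2, -1/2, 0, -2*I/3]; row 2: [1/2, 2, 2*I/3, 0]; row 3: [0, 2*I/3, 2, -1/2]; row 4: [-2*I/3, 0, 1/2, 2]
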